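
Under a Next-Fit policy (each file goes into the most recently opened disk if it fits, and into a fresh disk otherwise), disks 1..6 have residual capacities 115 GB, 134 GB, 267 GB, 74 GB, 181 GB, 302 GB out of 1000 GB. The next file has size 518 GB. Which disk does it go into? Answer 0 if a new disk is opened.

0

Next-Fit only looks at disk 6, which has 302 GB free.
518 GB does not fit, so a new disk is opened.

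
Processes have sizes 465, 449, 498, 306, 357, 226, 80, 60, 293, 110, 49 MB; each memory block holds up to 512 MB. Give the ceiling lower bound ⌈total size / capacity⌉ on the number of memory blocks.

Total size = 465 + 449 + 498 + 306 + 357 + 226 + 80 + 60 + 293 + 110 + 49 = 2893 MB.
⌈2893 / 512⌉ = 6.

6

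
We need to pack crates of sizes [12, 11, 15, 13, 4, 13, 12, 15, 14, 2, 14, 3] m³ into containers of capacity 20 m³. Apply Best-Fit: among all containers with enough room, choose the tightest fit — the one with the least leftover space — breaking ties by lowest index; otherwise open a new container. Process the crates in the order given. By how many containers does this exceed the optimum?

Best-Fit: [12] [11] [15,4] [13] [13] [12] [15,2,3] [14] [14] → 9 containers.
9 crates exceed 10 m³ (half the capacity), and no two of those can share a container, so at least 9 containers are needed.
So 9 is already optimal.

0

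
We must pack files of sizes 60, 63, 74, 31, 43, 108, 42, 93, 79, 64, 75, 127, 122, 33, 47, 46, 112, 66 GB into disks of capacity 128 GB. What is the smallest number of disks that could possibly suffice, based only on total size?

11 disks

Total size = 60 + 63 + 74 + 31 + 43 + 108 + 42 + 93 + 79 + 64 + 75 + 127 + 122 + 33 + 47 + 46 + 112 + 66 = 1285 GB.
⌈1285 / 128⌉ = 11.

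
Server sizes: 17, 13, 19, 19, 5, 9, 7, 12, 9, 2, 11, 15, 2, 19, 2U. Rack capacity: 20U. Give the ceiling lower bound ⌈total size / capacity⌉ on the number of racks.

9 racks

Total size = 17 + 13 + 19 + 19 + 5 + 9 + 7 + 12 + 9 + 2 + 11 + 15 + 2 + 19 + 2 = 161U.
⌈161 / 20⌉ = 9.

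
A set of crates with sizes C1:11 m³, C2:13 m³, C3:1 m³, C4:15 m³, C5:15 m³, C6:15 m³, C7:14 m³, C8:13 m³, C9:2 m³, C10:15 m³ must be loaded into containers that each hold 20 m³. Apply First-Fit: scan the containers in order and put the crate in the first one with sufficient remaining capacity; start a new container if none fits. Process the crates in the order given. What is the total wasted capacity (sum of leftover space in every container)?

C1 (11 m³) → container 1 (remaining 9 m³)
C2 (13 m³) → container 2 (remaining 7 m³)
C3 (1 m³) → container 1 (remaining 8 m³)
C4 (15 m³) → container 3 (remaining 5 m³)
C5 (15 m³) → container 4 (remaining 5 m³)
C6 (15 m³) → container 5 (remaining 5 m³)
C7 (14 m³) → container 6 (remaining 6 m³)
C8 (13 m³) → container 7 (remaining 7 m³)
C9 (2 m³) → container 1 (remaining 6 m³)
C10 (15 m³) → container 8 (remaining 5 m³)
8 containers × 20 m³ = 160 m³; used 114 m³; unused 46 m³.

46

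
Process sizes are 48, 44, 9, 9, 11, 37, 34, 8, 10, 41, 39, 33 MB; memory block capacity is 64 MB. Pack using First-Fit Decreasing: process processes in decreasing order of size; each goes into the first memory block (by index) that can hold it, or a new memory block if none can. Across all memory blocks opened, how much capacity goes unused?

125

Sorted descending: 48, 44, 41, 39, 37, 34, 33, 11, 10, 9, 9, 8.
48 MB → memory block 1 (remaining 16 MB)
44 MB → memory block 2 (remaining 20 MB)
41 MB → memory block 3 (remaining 23 MB)
39 MB → memory block 4 (remaining 25 MB)
37 MB → memory block 5 (remaining 27 MB)
34 MB → memory block 6 (remaining 30 MB)
33 MB → memory block 7 (remaining 31 MB)
11 MB → memory block 1 (remaining 5 MB)
10 MB → memory block 2 (remaining 10 MB)
9 MB → memory block 2 (remaining 1 MB)
9 MB → memory block 3 (remaining 14 MB)
8 MB → memory block 3 (remaining 6 MB)
7 memory blocks × 64 MB = 448 MB; used 323 MB; unused 125 MB.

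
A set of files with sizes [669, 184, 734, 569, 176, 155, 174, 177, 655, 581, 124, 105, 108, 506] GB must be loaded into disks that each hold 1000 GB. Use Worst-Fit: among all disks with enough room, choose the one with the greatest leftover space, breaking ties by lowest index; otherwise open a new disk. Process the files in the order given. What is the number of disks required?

Put 669 GB in disk 1; 331 GB remain.
Put 184 GB in disk 1; 147 GB remain.
Put 734 GB in disk 2; 266 GB remain.
Put 569 GB in disk 3; 431 GB remain.
Put 176 GB in disk 3; 255 GB remain.
Put 155 GB in disk 2; 111 GB remain.
Put 174 GB in disk 3; 81 GB remain.
Put 177 GB in disk 4; 823 GB remain.
Put 655 GB in disk 4; 168 GB remain.
Put 581 GB in disk 5; 419 GB remain.
Put 124 GB in disk 5; 295 GB remain.
Put 105 GB in disk 5; 190 GB remain.
Put 108 GB in disk 5; 82 GB remain.
Put 506 GB in disk 6; 494 GB remain.
Final disks: [669,184] [734,155] [569,176,174] [177,655] [581,124,105,108] [506].

6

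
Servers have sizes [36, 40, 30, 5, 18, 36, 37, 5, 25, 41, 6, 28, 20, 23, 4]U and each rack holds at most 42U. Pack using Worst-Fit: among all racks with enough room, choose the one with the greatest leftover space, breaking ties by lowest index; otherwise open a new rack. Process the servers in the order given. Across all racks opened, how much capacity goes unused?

36U → rack 1 (remaining 6U)
40U → rack 2 (remaining 2U)
30U → rack 3 (remaining 12U)
5U → rack 3 (remaining 7U)
18U → rack 4 (remaining 24U)
36U → rack 5 (remaining 6U)
37U → rack 6 (remaining 5U)
5U → rack 4 (remaining 19U)
25U → rack 7 (remaining 17U)
41U → rack 8 (remaining 1U)
6U → rack 4 (remaining 13U)
28U → rack 9 (remaining 14U)
20U → rack 10 (remaining 22U)
23U → rack 11 (remaining 19U)
4U → rack 10 (remaining 18U)
11 racks × 42U = 462U; used 354U; unused 108U.

108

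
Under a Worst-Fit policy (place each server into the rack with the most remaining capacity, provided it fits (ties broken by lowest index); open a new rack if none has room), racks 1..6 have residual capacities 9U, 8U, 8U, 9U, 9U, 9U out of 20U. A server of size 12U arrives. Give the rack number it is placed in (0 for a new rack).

No rack has ≥ 12U free, so a new rack is opened.

0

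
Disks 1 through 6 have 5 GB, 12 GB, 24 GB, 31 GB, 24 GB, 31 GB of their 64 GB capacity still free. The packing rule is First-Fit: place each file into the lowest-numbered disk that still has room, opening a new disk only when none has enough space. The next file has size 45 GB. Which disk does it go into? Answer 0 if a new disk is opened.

0

No disk has ≥ 45 GB free, so a new disk is opened.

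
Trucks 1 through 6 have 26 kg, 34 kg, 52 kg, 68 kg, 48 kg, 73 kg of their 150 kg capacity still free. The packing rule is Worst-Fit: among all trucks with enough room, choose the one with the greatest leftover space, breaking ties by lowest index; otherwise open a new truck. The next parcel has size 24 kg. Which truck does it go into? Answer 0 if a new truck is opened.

Trucks with room: truck 1 (26 kg), truck 2 (34 kg), truck 3 (52 kg), truck 4 (68 kg), truck 5 (48 kg), truck 6 (73 kg).
Most room is truck 6 with 73 kg free.

6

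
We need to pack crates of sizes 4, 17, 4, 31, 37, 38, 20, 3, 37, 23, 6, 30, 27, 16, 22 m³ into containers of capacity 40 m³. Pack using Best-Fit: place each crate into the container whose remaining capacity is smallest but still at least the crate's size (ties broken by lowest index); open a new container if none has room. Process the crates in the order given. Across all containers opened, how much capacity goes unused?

Put 4 m³ in container 1; 36 m³ remain.
Put 17 m³ in container 1; 19 m³ remain.
Put 4 m³ in container 1; 15 m³ remain.
Put 31 m³ in container 2; 9 m³ remain.
Put 37 m³ in container 3; 3 m³ remain.
Put 38 m³ in container 4; 2 m³ remain.
Put 20 m³ in container 5; 20 m³ remain.
Put 3 m³ in container 3; 0 m³ remain.
Put 37 m³ in container 6; 3 m³ remain.
Put 23 m³ in container 7; 17 m³ remain.
Put 6 m³ in container 2; 3 m³ remain.
Put 30 m³ in container 8; 10 m³ remain.
Put 27 m³ in container 9; 13 m³ remain.
Put 16 m³ in container 7; 1 m³ remain.
Put 22 m³ in container 10; 18 m³ remain.
10 containers × 40 m³ = 400 m³; used 315 m³; unused 85 m³.

85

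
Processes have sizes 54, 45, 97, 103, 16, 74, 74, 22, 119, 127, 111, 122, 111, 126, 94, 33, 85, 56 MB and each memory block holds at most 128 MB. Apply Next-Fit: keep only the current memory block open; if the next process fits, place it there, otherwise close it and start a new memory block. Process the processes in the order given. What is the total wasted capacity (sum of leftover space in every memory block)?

memory block 1: place 54 MB, 74 MB left
memory block 1: place 45 MB, 29 MB left
memory block 2: place 97 MB, 31 MB left
memory block 3: place 103 MB, 25 MB left
memory block 3: place 16 MB, 9 MB left
memory block 4: place 74 MB, 54 MB left
memory block 5: place 74 MB, 54 MB left
memory block 5: place 22 MB, 32 MB left
memory block 6: place 119 MB, 9 MB left
memory block 7: place 127 MB, 1 MB left
memory block 8: place 111 MB, 17 MB left
memory block 9: place 122 MB, 6 MB left
memory block 10: place 111 MB, 17 MB left
memory block 11: place 126 MB, 2 MB left
memory block 12: place 94 MB, 34 MB left
memory block 12: place 33 MB, 1 MB left
memory block 13: place 85 MB, 43 MB left
memory block 14: place 56 MB, 72 MB left
14 memory blocks × 128 MB = 1792 MB; used 1469 MB; unused 323 MB.

323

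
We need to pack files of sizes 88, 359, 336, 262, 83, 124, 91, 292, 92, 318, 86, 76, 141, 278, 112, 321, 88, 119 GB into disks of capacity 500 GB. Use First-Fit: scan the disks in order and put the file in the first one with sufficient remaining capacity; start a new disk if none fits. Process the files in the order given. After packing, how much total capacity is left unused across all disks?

234

Put 88 GB in disk 1; 412 GB remain.
Put 359 GB in disk 1; 53 GB remain.
Put 336 GB in disk 2; 164 GB remain.
Put 262 GB in disk 3; 238 GB remain.
Put 83 GB in disk 2; 81 GB remain.
Put 124 GB in disk 3; 114 GB remain.
Put 91 GB in disk 3; 23 GB remain.
Put 292 GB in disk 4; 208 GB remain.
Put 92 GB in disk 4; 116 GB remain.
Put 318 GB in disk 5; 182 GB remain.
Put 86 GB in disk 4; 30 GB remain.
Put 76 GB in disk 2; 5 GB remain.
Put 141 GB in disk 5; 41 GB remain.
Put 278 GB in disk 6; 222 GB remain.
Put 112 GB in disk 6; 110 GB remain.
Put 321 GB in disk 7; 179 GB remain.
Put 88 GB in disk 6; 22 GB remain.
Put 119 GB in disk 7; 60 GB remain.
7 disks × 500 GB = 3500 GB; used 3266 GB; unused 234 GB.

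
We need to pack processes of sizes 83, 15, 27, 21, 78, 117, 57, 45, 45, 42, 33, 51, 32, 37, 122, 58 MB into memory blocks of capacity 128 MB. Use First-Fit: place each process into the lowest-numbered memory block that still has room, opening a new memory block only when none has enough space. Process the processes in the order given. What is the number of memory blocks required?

83 MB → memory block 1 (remaining 45 MB)
15 MB → memory block 1 (remaining 30 MB)
27 MB → memory block 1 (remaining 3 MB)
21 MB → memory block 2 (remaining 107 MB)
78 MB → memory block 2 (remaining 29 MB)
117 MB → memory block 3 (remaining 11 MB)
57 MB → memory block 4 (remaining 71 MB)
45 MB → memory block 4 (remaining 26 MB)
45 MB → memory block 5 (remaining 83 MB)
42 MB → memory block 5 (remaining 41 MB)
33 MB → memory block 5 (remaining 8 MB)
51 MB → memory block 6 (remaining 77 MB)
32 MB → memory block 6 (remaining 45 MB)
37 MB → memory block 6 (remaining 8 MB)
122 MB → memory block 7 (remaining 6 MB)
58 MB → memory block 8 (remaining 70 MB)

8 memory blocks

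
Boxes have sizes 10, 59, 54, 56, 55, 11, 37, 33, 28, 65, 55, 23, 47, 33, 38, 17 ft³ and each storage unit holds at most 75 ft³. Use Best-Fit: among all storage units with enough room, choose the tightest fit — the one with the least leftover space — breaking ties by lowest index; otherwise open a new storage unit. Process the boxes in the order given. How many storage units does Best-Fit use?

10 ft³ → storage unit 1 (remaining 65 ft³)
59 ft³ → storage unit 1 (remaining 6 ft³)
54 ft³ → storage unit 2 (remaining 21 ft³)
56 ft³ → storage unit 3 (remaining 19 ft³)
55 ft³ → storage unit 4 (remaining 20 ft³)
11 ft³ → storage unit 3 (remaining 8 ft³)
37 ft³ → storage unit 5 (remaining 38 ft³)
33 ft³ → storage unit 5 (remaining 5 ft³)
28 ft³ → storage unit 6 (remaining 47 ft³)
65 ft³ → storage unit 7 (remaining 10 ft³)
55 ft³ → storage unit 8 (remaining 20 ft³)
23 ft³ → storage unit 6 (remaining 24 ft³)
47 ft³ → storage unit 9 (remaining 28 ft³)
33 ft³ → storage unit 10 (remaining 42 ft³)
38 ft³ → storage unit 10 (remaining 4 ft³)
17 ft³ → storage unit 4 (remaining 3 ft³)
Final storage units: [10,59] [54] [56,11] [55,17] [37,33] [28,23] [65] [55] [47] [33,38].

10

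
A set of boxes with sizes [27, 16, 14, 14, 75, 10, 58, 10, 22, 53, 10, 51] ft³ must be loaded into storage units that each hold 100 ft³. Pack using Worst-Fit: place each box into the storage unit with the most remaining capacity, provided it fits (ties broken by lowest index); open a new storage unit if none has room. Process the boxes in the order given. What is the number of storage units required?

storage unit 1: place 27 ft³, 73 ft³ left
storage unit 1: place 16 ft³, 57 ft³ left
storage unit 1: place 14 ft³, 43 ft³ left
storage unit 1: place 14 ft³, 29 ft³ left
storage unit 2: place 75 ft³, 25 ft³ left
storage unit 1: place 10 ft³, 19 ft³ left
storage unit 3: place 58 ft³, 42 ft³ left
storage unit 3: place 10 ft³, 32 ft³ left
storage unit 3: place 22 ft³, 10 ft³ left
storage unit 4: place 53 ft³, 47 ft³ left
storage unit 4: place 10 ft³, 37 ft³ left
storage unit 5: place 51 ft³, 49 ft³ left

5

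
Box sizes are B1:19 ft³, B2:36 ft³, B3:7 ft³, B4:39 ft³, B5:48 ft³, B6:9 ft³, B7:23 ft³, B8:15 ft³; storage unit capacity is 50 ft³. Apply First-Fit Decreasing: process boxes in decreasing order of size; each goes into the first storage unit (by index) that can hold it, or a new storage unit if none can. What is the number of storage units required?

5

Sorted descending: 48, 39, 36, 23, 19, 15, 9, 7.
48 ft³ → storage unit 1 (remaining 2 ft³)
39 ft³ → storage unit 2 (remaining 11 ft³)
36 ft³ → storage unit 3 (remaining 14 ft³)
23 ft³ → storage unit 4 (remaining 27 ft³)
19 ft³ → storage unit 4 (remaining 8 ft³)
15 ft³ → storage unit 5 (remaining 35 ft³)
9 ft³ → storage unit 2 (remaining 2 ft³)
7 ft³ → storage unit 3 (remaining 7 ft³)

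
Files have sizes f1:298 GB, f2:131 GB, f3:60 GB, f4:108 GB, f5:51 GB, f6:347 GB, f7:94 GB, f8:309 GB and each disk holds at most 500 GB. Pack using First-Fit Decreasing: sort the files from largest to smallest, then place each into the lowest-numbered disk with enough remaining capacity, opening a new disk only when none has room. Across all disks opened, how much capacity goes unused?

Sorted descending: 347, 309, 298, 131, 108, 94, 60, 51.
disk 1: place 347 GB, 153 GB left
disk 2: place 309 GB, 191 GB left
disk 3: place 298 GB, 202 GB left
disk 1: place 131 GB, 22 GB left
disk 2: place 108 GB, 83 GB left
disk 3: place 94 GB, 108 GB left
disk 2: place 60 GB, 23 GB left
disk 3: place 51 GB, 57 GB left
3 disks × 500 GB = 1500 GB; used 1398 GB; unused 102 GB.

102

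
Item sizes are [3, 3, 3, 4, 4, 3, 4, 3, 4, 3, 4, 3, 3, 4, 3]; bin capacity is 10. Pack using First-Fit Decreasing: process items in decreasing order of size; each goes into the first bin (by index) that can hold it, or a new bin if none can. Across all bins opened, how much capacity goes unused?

9

Sorted descending: 4, 4, 4, 4, 4, 4, 3, 3, 3, 3, 3, 3, 3, 3, 3.
Put 4 in bin 1; 6 remain.
Put 4 in bin 1; 2 remain.
Put 4 in bin 2; 6 remain.
Put 4 in bin 2; 2 remain.
Put 4 in bin 3; 6 remain.
Put 4 in bin 3; 2 remain.
Put 3 in bin 4; 7 remain.
Put 3 in bin 4; 4 remain.
Put 3 in bin 4; 1 remain.
Put 3 in bin 5; 7 remain.
Put 3 in bin 5; 4 remain.
Put 3 in bin 5; 1 remain.
Put 3 in bin 6; 7 remain.
Put 3 in bin 6; 4 remain.
Put 3 in bin 6; 1 remain.
6 bins × 10 = 60; used 51; unused 9.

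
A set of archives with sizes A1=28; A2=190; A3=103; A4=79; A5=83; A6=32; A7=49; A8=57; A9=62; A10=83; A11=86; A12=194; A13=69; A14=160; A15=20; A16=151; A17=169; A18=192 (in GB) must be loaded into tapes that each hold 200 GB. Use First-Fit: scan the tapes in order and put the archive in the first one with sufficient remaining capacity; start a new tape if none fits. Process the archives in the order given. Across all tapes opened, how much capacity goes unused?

Put A1 (28 GB) in tape 1; 172 GB remain.
Put A2 (190 GB) in tape 2; 10 GB remain.
Put A3 (103 GB) in tape 1; 69 GB remain.
Put A4 (79 GB) in tape 3; 121 GB remain.
Put A5 (83 GB) in tape 3; 38 GB remain.
Put A6 (32 GB) in tape 1; 37 GB remain.
Put A7 (49 GB) in tape 4; 151 GB remain.
Put A8 (57 GB) in tape 4; 94 GB remain.
Put A9 (62 GB) in tape 4; 32 GB remain.
Put A10 (83 GB) in tape 5; 117 GB remain.
Put A11 (86 GB) in tape 5; 31 GB remain.
Put A12 (194 GB) in tape 6; 6 GB remain.
Put A13 (69 GB) in tape 7; 131 GB remain.
Put A14 (160 GB) in tape 8; 40 GB remain.
Put A15 (20 GB) in tape 1; 17 GB remain.
Put A16 (151 GB) in tape 9; 49 GB remain.
Put A17 (169 GB) in tape 10; 31 GB remain.
Put A18 (192 GB) in tape 11; 8 GB remain.
11 tapes × 200 GB = 2200 GB; used 1807 GB; unused 393 GB.

393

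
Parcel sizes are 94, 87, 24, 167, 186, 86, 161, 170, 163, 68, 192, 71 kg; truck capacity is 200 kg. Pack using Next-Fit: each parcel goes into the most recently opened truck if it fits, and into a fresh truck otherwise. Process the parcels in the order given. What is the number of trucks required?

10 trucks

truck 1: place 94 kg, 106 kg left
truck 1: place 87 kg, 19 kg left
truck 2: place 24 kg, 176 kg left
truck 2: place 167 kg, 9 kg left
truck 3: place 186 kg, 14 kg left
truck 4: place 86 kg, 114 kg left
truck 5: place 161 kg, 39 kg left
truck 6: place 170 kg, 30 kg left
truck 7: place 163 kg, 37 kg left
truck 8: place 68 kg, 132 kg left
truck 9: place 192 kg, 8 kg left
truck 10: place 71 kg, 129 kg left
Final trucks: [94,87] [24,167] [186] [86] [161] [170] [163] [68] [192] [71].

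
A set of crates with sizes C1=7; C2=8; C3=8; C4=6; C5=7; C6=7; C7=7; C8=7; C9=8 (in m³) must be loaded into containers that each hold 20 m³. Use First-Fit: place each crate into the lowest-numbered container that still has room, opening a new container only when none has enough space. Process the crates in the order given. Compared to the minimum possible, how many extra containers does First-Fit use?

First-Fit: [7,8] [8,6] [7,7] [7,7] [8] → 5 containers.
Total size 65 m³; any packing needs at least ⌈65/20⌉ = 4 containers.
An optimal packing achieves that bound: [8,8] [8,7] [7,7,6] [7,7] → 4 containers.
Excess: 5 − 4 = 1.

1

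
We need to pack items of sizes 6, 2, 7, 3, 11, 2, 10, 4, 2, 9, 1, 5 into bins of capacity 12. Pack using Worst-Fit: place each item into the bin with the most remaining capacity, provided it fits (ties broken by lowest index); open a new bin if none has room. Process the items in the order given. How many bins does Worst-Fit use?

6

6 → bin 1 (remaining 6)
2 → bin 1 (remaining 4)
7 → bin 2 (remaining 5)
3 → bin 2 (remaining 2)
11 → bin 3 (remaining 1)
2 → bin 1 (remaining 2)
10 → bin 4 (remaining 2)
4 → bin 5 (remaining 8)
2 → bin 5 (remaining 6)
9 → bin 6 (remaining 3)
1 → bin 5 (remaining 5)
5 → bin 5 (remaining 0)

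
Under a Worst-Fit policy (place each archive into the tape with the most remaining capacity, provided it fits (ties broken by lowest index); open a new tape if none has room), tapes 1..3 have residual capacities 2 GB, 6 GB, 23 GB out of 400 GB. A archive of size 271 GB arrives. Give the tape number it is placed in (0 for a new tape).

No tape has ≥ 271 GB free, so a new tape is opened.

0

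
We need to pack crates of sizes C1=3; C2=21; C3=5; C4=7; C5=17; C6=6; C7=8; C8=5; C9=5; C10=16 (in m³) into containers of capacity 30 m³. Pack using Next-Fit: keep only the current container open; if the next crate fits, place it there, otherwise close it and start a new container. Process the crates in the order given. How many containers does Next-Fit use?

C1 (3 m³) → container 1 (remaining 27 m³)
C2 (21 m³) → container 1 (remaining 6 m³)
C3 (5 m³) → container 1 (remaining 1 m³)
C4 (7 m³) → container 2 (remaining 23 m³)
C5 (17 m³) → container 2 (remaining 6 m³)
C6 (6 m³) → container 2 (remaining 0 m³)
C7 (8 m³) → container 3 (remaining 22 m³)
C8 (5 m³) → container 3 (remaining 17 m³)
C9 (5 m³) → container 3 (remaining 12 m³)
C10 (16 m³) → container 4 (remaining 14 m³)
Final containers: [3,21,5] [7,17,6] [8,5,5] [16].

4 containers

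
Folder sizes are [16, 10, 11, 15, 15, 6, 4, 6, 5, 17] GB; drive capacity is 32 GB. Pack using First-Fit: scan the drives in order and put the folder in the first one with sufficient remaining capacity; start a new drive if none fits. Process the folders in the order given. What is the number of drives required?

drive 1: place 16 GB, 16 GB left
drive 1: place 10 GB, 6 GB left
drive 2: place 11 GB, 21 GB left
drive 2: place 15 GB, 6 GB left
drive 3: place 15 GB, 17 GB left
drive 1: place 6 GB, 0 GB left
drive 2: place 4 GB, 2 GB left
drive 3: place 6 GB, 11 GB left
drive 3: place 5 GB, 6 GB left
drive 4: place 17 GB, 15 GB left

4 drives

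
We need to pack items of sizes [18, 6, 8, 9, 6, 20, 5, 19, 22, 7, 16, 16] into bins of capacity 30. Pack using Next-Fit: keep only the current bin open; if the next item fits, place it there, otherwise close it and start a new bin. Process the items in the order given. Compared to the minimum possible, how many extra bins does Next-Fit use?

1

Next-Fit: [18,6] [8,9,6] [20,5] [19] [22,7] [16] [16] → 7 bins.
Total size 152; any packing needs at least ⌈152/30⌉ = 6 bins.
An optimal packing achieves that bound: [22,8] [20,9] [19,7] [18,6,6] [16,5] [16] → 6 bins.
Excess: 7 − 6 = 1.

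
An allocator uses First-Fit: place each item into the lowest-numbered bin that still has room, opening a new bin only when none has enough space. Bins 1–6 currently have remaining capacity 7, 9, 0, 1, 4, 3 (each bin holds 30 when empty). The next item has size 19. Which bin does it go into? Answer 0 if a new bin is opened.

No bin has ≥ 19 free, so a new bin is opened.

0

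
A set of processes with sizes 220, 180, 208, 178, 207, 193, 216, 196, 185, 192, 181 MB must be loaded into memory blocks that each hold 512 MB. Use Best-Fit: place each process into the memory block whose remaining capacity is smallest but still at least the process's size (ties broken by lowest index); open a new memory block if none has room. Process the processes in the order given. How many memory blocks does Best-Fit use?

Put 220 MB in memory block 1; 292 MB remain.
Put 180 MB in memory block 1; 112 MB remain.
Put 208 MB in memory block 2; 304 MB remain.
Put 178 MB in memory block 2; 126 MB remain.
Put 207 MB in memory block 3; 305 MB remain.
Put 193 MB in memory block 3; 112 MB remain.
Put 216 MB in memory block 4; 296 MB remain.
Put 196 MB in memory block 4; 100 MB remain.
Put 185 MB in memory block 5; 327 MB remain.
Put 192 MB in memory block 5; 135 MB remain.
Put 181 MB in memory block 6; 331 MB remain.

6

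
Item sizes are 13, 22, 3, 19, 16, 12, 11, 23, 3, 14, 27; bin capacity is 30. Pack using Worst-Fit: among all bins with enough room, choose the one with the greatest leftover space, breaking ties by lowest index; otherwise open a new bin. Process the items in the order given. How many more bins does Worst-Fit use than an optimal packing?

1

Worst-Fit: [13,3,12] [22] [19,3] [16,11] [23] [14] [27] → 7 bins.
Total size 163; any packing needs at least ⌈163/30⌉ = 6 bins.
An optimal packing achieves that bound: [27,3] [23,3] [22] [19,11] [16,14] [13,12] → 6 bins.
Excess: 7 − 6 = 1.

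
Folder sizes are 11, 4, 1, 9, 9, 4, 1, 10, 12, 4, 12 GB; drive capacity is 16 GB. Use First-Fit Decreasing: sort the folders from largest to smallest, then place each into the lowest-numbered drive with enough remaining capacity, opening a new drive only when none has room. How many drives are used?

Sorted descending: 12, 12, 11, 10, 9, 9, 4, 4, 4, 1, 1.
12 GB → drive 1 (remaining 4 GB)
12 GB → drive 2 (remaining 4 GB)
11 GB → drive 3 (remaining 5 GB)
10 GB → drive 4 (remaining 6 GB)
9 GB → drive 5 (remaining 7 GB)
9 GB → drive 6 (remaining 7 GB)
4 GB → drive 1 (remaining 0 GB)
4 GB → drive 2 (remaining 0 GB)
4 GB → drive 3 (remaining 1 GB)
1 GB → drive 3 (remaining 0 GB)
1 GB → drive 4 (remaining 5 GB)

6 drives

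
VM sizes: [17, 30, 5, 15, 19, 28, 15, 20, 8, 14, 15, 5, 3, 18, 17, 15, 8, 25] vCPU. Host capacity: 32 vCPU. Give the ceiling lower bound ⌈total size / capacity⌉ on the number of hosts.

Total size = 17 + 30 + 5 + 15 + 19 + 28 + 15 + 20 + 8 + 14 + 15 + 5 + 3 + 18 + 17 + 15 + 8 + 25 = 277 vCPU.
⌈277 / 32⌉ = 9.

9 hosts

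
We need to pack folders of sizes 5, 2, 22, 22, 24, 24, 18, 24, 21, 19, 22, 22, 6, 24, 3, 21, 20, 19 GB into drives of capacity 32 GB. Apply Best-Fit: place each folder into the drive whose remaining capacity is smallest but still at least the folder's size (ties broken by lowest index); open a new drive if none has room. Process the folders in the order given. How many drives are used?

5 GB → drive 1 (remaining 27 GB)
2 GB → drive 1 (remaining 25 GB)
22 GB → drive 1 (remaining 3 GB)
22 GB → drive 2 (remaining 10 GB)
24 GB → drive 3 (remaining 8 GB)
24 GB → drive 4 (remaining 8 GB)
18 GB → drive 5 (remaining 14 GB)
24 GB → drive 6 (remaining 8 GB)
21 GB → drive 7 (remaining 11 GB)
19 GB → drive 8 (remaining 13 GB)
22 GB → drive 9 (remaining 10 GB)
22 GB → drive 10 (remaining 10 GB)
6 GB → drive 3 (remaining 2 GB)
24 GB → drive 11 (remaining 8 GB)
3 GB → drive 1 (remaining 0 GB)
21 GB → drive 12 (remaining 11 GB)
20 GB → drive 13 (remaining 12 GB)
19 GB → drive 14 (remaining 13 GB)
Final drives: [5,2,22,3] [22] [24,6] [24] [18] [24] [21] [19] [22] [22] [24] [21] [20] [19].

14 drives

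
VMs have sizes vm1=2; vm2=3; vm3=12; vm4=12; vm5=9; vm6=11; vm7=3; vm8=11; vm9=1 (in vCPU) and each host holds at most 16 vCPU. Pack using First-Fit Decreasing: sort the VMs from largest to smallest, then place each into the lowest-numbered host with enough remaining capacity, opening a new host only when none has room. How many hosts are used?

Sorted descending: 12, 12, 11, 11, 9, 3, 3, 2, 1.
host 1: place 12 vCPU, 4 vCPU left
host 2: place 12 vCPU, 4 vCPU left
host 3: place 11 vCPU, 5 vCPU left
host 4: place 11 vCPU, 5 vCPU left
host 5: place 9 vCPU, 7 vCPU left
host 1: place 3 vCPU, 1 vCPU left
host 2: place 3 vCPU, 1 vCPU left
host 3: place 2 vCPU, 3 vCPU left
host 1: place 1 vCPU, 0 vCPU left
Final hosts: [12,3,1] [12,3] [11,2] [11] [9].

5 hosts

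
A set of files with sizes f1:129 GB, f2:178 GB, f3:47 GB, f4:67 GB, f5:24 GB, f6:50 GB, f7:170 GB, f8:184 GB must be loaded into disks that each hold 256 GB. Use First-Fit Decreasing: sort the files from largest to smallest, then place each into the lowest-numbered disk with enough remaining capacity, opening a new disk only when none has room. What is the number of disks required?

4

Sorted descending: 184, 178, 170, 129, 67, 50, 47, 24.
disk 1: place 184 GB, 72 GB left
disk 2: place 178 GB, 78 GB left
disk 3: place 170 GB, 86 GB left
disk 4: place 129 GB, 127 GB left
disk 1: place 67 GB, 5 GB left
disk 2: place 50 GB, 28 GB left
disk 3: place 47 GB, 39 GB left
disk 2: place 24 GB, 4 GB left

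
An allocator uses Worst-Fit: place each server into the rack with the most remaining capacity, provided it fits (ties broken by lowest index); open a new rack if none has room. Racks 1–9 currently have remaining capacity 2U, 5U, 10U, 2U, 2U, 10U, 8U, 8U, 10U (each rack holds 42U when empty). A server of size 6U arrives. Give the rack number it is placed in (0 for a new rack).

3

Racks with room: rack 3 (10U), rack 6 (10U), rack 7 (8U), rack 8 (8U), rack 9 (10U).
Most room is rack 3 with 10U free.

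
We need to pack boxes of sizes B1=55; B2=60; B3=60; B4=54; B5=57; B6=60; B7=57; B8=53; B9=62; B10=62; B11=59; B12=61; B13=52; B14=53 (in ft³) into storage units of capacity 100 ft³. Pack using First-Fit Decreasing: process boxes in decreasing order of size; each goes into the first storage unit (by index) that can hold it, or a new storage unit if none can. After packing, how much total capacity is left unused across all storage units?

Sorted descending: 62, 62, 61, 60, 60, 60, 59, 57, 57, 55, 54, 53, 53, 52.
62 ft³ → storage unit 1 (remaining 38 ft³)
62 ft³ → storage unit 2 (remaining 38 ft³)
61 ft³ → storage unit 3 (remaining 39 ft³)
60 ft³ → storage unit 4 (remaining 40 ft³)
60 ft³ → storage unit 5 (remaining 40 ft³)
60 ft³ → storage unit 6 (remaining 40 ft³)
59 ft³ → storage unit 7 (remaining 41 ft³)
57 ft³ → storage unit 8 (remaining 43 ft³)
57 ft³ → storage unit 9 (remaining 43 ft³)
55 ft³ → storage unit 10 (remaining 45 ft³)
54 ft³ → storage unit 11 (remaining 46 ft³)
53 ft³ → storage unit 12 (remaining 47 ft³)
53 ft³ → storage unit 13 (remaining 47 ft³)
52 ft³ → storage unit 14 (remaining 48 ft³)
14 storage units × 100 ft³ = 1400 ft³; used 805 ft³; unused 595 ft³.

595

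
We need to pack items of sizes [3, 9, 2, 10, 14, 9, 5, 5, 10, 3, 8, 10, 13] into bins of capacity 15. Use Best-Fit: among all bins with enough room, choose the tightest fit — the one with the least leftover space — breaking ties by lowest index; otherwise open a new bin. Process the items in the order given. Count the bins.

bin 1: place 3, 12 left
bin 1: place 9, 3 left
bin 1: place 2, 1 left
bin 2: place 10, 5 left
bin 3: place 14, 1 left
bin 4: place 9, 6 left
bin 2: place 5, 0 left
bin 4: place 5, 1 left
bin 5: place 10, 5 left
bin 5: place 3, 2 left
bin 6: place 8, 7 left
bin 7: place 10, 5 left
bin 8: place 13, 2 left

8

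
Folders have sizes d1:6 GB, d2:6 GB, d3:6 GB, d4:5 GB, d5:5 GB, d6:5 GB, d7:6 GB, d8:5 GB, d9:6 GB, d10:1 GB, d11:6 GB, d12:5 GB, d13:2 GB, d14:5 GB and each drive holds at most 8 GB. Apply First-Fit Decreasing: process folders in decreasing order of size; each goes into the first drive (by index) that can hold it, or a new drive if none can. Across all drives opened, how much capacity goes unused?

Sorted descending: 6, 6, 6, 6, 6, 6, 5, 5, 5, 5, 5, 5, 2, 1.
Put 6 GB in drive 1; 2 GB remain.
Put 6 GB in drive 2; 2 GB remain.
Put 6 GB in drive 3; 2 GB remain.
Put 6 GB in drive 4; 2 GB remain.
Put 6 GB in drive 5; 2 GB remain.
Put 6 GB in drive 6; 2 GB remain.
Put 5 GB in drive 7; 3 GB remain.
Put 5 GB in drive 8; 3 GB remain.
Put 5 GB in drive 9; 3 GB remain.
Put 5 GB in drive 10; 3 GB remain.
Put 5 GB in drive 11; 3 GB remain.
Put 5 GB in drive 12; 3 GB remain.
Put 2 GB in drive 1; 0 GB remain.
Put 1 GB in drive 2; 1 GB remain.
12 drives × 8 GB = 96 GB; used 69 GB; unused 27 GB.

27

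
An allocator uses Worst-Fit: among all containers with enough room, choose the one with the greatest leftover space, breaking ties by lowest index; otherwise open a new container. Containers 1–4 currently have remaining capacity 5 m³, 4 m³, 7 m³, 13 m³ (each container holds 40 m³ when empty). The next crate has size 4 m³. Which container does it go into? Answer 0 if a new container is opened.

4

Containers with room: container 1 (5 m³), container 2 (4 m³), container 3 (7 m³), container 4 (13 m³).
Most room is container 4 with 13 m³ free.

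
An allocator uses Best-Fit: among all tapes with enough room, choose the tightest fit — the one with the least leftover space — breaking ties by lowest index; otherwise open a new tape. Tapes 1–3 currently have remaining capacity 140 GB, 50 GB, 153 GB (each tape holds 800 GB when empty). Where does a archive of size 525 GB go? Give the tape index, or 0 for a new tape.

No tape has ≥ 525 GB free, so a new tape is opened.

0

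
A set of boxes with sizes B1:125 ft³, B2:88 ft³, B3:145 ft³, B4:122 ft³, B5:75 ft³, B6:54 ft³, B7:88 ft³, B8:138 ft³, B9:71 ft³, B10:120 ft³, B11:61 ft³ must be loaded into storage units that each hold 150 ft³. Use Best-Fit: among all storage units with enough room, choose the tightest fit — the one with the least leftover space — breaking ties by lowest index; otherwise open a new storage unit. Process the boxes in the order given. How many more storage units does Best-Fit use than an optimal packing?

0

Best-Fit: [125] [88,54] [145] [122] [75,71] [88,61] [138] [120] → 8 storage units.
Total size 1087 ft³; any packing needs at least ⌈1087/150⌉ = 8 storage units.
So 8 is already optimal.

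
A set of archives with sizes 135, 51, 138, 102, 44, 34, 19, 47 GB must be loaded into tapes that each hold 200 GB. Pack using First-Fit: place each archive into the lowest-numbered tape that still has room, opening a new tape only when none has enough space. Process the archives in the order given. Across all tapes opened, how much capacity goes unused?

230

135 GB → tape 1 (remaining 65 GB)
51 GB → tape 1 (remaining 14 GB)
138 GB → tape 2 (remaining 62 GB)
102 GB → tape 3 (remaining 98 GB)
44 GB → tape 2 (remaining 18 GB)
34 GB → tape 3 (remaining 64 GB)
19 GB → tape 3 (remaining 45 GB)
47 GB → tape 4 (remaining 153 GB)
4 tapes × 200 GB = 800 GB; used 570 GB; unused 230 GB.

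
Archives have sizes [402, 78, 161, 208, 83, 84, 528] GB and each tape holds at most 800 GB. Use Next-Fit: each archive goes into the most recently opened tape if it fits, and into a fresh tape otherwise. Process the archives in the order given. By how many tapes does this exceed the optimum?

1

Next-Fit: [402,78,161] [208,83,84] [528] → 3 tapes.
Total size 1544 GB; any packing needs at least ⌈1544/800⌉ = 2 tapes.
An optimal packing achieves that bound: [528,161,84] [402,208,83,78] → 2 tapes.
Excess: 3 − 2 = 1.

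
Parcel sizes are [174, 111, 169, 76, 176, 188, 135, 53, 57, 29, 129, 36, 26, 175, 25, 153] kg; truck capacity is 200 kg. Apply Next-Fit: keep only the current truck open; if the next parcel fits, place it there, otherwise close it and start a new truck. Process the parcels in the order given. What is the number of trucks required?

11

174 kg → truck 1 (remaining 26 kg)
111 kg → truck 2 (remaining 89 kg)
169 kg → truck 3 (remaining 31 kg)
76 kg → truck 4 (remaining 124 kg)
176 kg → truck 5 (remaining 24 kg)
188 kg → truck 6 (remaining 12 kg)
135 kg → truck 7 (remaining 65 kg)
53 kg → truck 7 (remaining 12 kg)
57 kg → truck 8 (remaining 143 kg)
29 kg → truck 8 (remaining 114 kg)
129 kg → truck 9 (remaining 71 kg)
36 kg → truck 9 (remaining 35 kg)
26 kg → truck 9 (remaining 9 kg)
175 kg → truck 10 (remaining 25 kg)
25 kg → truck 10 (remaining 0 kg)
153 kg → truck 11 (remaining 47 kg)
Final trucks: [174] [111] [169] [76] [176] [188] [135,53] [57,29] [129,36,26] [175,25] [153].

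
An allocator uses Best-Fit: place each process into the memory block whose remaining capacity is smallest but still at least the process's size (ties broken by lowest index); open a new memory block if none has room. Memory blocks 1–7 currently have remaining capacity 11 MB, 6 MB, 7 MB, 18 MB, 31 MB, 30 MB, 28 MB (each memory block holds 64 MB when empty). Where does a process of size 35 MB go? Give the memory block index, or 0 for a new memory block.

0

No memory block has ≥ 35 MB free, so a new memory block is opened.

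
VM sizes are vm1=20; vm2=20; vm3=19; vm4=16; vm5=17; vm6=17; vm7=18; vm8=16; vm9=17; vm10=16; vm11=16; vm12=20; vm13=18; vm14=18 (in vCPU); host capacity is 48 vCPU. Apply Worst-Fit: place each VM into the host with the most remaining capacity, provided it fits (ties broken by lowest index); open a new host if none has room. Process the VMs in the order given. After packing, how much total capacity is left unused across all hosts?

88

Put vm1 (20 vCPU) in host 1; 28 vCPU remain.
Put vm2 (20 vCPU) in host 1; 8 vCPU remain.
Put vm3 (19 vCPU) in host 2; 29 vCPU remain.
Put vm4 (16 vCPU) in host 2; 13 vCPU remain.
Put vm5 (17 vCPU) in host 3; 31 vCPU remain.
Put vm6 (17 vCPU) in host 3; 14 vCPU remain.
Put vm7 (18 vCPU) in host 4; 30 vCPU remain.
Put vm8 (16 vCPU) in host 4; 14 vCPU remain.
Put vm9 (17 vCPU) in host 5; 31 vCPU remain.
Put vm10 (16 vCPU) in host 5; 15 vCPU remain.
Put vm11 (16 vCPU) in host 6; 32 vCPU remain.
Put vm12 (20 vCPU) in host 6; 12 vCPU remain.
Put vm13 (18 vCPU) in host 7; 30 vCPU remain.
Put vm14 (18 vCPU) in host 7; 12 vCPU remain.
7 hosts × 48 vCPU = 336 vCPU; used 248 vCPU; unused 88 vCPU.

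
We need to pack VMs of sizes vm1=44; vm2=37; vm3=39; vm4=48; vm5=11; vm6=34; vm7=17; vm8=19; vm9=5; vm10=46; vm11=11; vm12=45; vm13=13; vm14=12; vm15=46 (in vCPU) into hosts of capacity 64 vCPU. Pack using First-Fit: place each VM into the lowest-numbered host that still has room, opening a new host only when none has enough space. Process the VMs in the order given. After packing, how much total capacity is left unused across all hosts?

85

Put vm1 (44 vCPU) in host 1; 20 vCPU remain.
Put vm2 (37 vCPU) in host 2; 27 vCPU remain.
Put vm3 (39 vCPU) in host 3; 25 vCPU remain.
Put vm4 (48 vCPU) in host 4; 16 vCPU remain.
Put vm5 (11 vCPU) in host 1; 9 vCPU remain.
Put vm6 (34 vCPU) in host 5; 30 vCPU remain.
Put vm7 (17 vCPU) in host 2; 10 vCPU remain.
Put vm8 (19 vCPU) in host 3; 6 vCPU remain.
Put vm9 (5 vCPU) in host 1; 4 vCPU remain.
Put vm10 (46 vCPU) in host 6; 18 vCPU remain.
Put vm11 (11 vCPU) in host 4; 5 vCPU remain.
Put vm12 (45 vCPU) in host 7; 19 vCPU remain.
Put vm13 (13 vCPU) in host 5; 17 vCPU remain.
Put vm14 (12 vCPU) in host 5; 5 vCPU remain.
Put vm15 (46 vCPU) in host 8; 18 vCPU remain.
8 hosts × 64 vCPU = 512 vCPU; used 427 vCPU; unused 85 vCPU.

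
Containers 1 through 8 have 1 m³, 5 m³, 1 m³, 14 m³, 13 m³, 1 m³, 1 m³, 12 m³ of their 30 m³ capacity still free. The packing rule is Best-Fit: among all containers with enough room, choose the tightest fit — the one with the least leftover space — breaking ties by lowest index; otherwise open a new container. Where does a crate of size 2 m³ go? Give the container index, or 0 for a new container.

2

Containers with room: container 2 (5 m³), container 4 (14 m³), container 5 (13 m³), container 8 (12 m³).
Tightest fit is container 2 with 5 m³ free.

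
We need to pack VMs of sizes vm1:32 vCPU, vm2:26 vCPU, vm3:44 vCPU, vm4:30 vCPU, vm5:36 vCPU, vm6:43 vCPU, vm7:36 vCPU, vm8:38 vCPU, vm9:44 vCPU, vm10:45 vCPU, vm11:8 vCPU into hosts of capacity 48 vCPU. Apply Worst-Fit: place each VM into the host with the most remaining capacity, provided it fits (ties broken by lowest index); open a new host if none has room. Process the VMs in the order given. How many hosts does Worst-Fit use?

host 1: place vm1 (32 vCPU), 16 vCPU left
host 2: place vm2 (26 vCPU), 22 vCPU left
host 3: place vm3 (44 vCPU), 4 vCPU left
host 4: place vm4 (30 vCPU), 18 vCPU left
host 5: place vm5 (36 vCPU), 12 vCPU left
host 6: place vm6 (43 vCPU), 5 vCPU left
host 7: place vm7 (36 vCPU), 12 vCPU left
host 8: place vm8 (38 vCPU), 10 vCPU left
host 9: place vm9 (44 vCPU), 4 vCPU left
host 10: place vm10 (45 vCPU), 3 vCPU left
host 2: place vm11 (8 vCPU), 14 vCPU left

10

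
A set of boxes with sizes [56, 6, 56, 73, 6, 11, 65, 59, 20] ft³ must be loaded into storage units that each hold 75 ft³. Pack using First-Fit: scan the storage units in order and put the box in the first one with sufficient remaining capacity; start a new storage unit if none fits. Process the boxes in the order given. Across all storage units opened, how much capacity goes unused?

98

56 ft³ → storage unit 1 (remaining 19 ft³)
6 ft³ → storage unit 1 (remaining 13 ft³)
56 ft³ → storage unit 2 (remaining 19 ft³)
73 ft³ → storage unit 3 (remaining 2 ft³)
6 ft³ → storage unit 1 (remaining 7 ft³)
11 ft³ → storage unit 2 (remaining 8 ft³)
65 ft³ → storage unit 4 (remaining 10 ft³)
59 ft³ → storage unit 5 (remaining 16 ft³)
20 ft³ → storage unit 6 (remaining 55 ft³)
6 storage units × 75 ft³ = 450 ft³; used 352 ft³; unused 98 ft³.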